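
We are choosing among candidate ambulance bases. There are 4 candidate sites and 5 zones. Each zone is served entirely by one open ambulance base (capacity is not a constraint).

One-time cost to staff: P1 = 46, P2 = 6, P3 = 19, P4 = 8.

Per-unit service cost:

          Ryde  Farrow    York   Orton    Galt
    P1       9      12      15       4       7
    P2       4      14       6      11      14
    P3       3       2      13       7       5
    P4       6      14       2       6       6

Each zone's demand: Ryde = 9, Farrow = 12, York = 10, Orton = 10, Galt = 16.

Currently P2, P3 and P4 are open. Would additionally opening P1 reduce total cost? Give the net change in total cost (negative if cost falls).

No — net change +26 (cost rises by 26).

Current service cost with {P2, P3, P4}: 211.
Adding P1: each zone re-picks its cheapest; new service cost 191, saving 20.
Extra fixed cost: 46. Net change = 46 − 20 = 26.
(Totals: 244 → 270.)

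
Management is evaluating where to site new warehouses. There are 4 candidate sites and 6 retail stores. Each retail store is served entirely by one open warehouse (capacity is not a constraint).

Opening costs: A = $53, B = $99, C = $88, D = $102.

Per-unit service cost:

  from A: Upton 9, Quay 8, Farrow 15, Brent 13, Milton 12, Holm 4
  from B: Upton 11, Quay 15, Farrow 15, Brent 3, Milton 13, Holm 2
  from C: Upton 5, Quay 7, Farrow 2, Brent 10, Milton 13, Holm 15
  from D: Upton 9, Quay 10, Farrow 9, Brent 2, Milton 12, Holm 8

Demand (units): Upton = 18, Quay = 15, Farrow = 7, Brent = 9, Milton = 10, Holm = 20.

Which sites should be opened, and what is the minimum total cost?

For any fixed open set, each retail store goes to its cheapest open site; total = fixed + service.
{B, C}: Upton→C 5·18=90, Quay→C 7·15=105, Farrow→C 2·7=14, Brent→B 3·9=27, Milton→B 13·10=130, Holm→B 2·20=40. Service 406; fixed 187; total 593.
{A, B, C}: service 396 + fixed 240 = 636
{A, C}: Upton→C 5·18=90, Quay→C 7·15=105, Farrow→C 2·7=14, Brent→C 10·9=90, Milton→A 12·10=120, Holm→A 4·20=80. Service 499; fixed 141; total 640.
{A, B, C, D}: service 387 + fixed 342 = 729
No other subset beats 593.

Open B and C; minimum total cost 593.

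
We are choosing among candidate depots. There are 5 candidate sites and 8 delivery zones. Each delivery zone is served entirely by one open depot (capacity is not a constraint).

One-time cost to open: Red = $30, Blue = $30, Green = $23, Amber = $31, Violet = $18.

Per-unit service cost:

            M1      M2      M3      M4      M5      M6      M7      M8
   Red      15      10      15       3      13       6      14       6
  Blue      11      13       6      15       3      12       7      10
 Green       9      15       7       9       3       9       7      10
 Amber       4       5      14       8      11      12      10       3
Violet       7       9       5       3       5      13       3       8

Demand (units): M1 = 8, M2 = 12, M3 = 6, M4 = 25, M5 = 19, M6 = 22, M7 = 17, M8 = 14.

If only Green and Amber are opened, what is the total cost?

Each delivery zone is assigned to its cheapest site among the open ones.
{Green, Amber}: M1→Amber 4·8=32, M2→Amber 5·12=60, M3→Green 7·6=42, M4→Amber 8·25=200, M5→Green 3·19=57, M6→Green 9·22=198, M7→Green 7·17=119, M8→Amber 3·14=42. Service 750; fixed 54; total 804.

Total cost: 804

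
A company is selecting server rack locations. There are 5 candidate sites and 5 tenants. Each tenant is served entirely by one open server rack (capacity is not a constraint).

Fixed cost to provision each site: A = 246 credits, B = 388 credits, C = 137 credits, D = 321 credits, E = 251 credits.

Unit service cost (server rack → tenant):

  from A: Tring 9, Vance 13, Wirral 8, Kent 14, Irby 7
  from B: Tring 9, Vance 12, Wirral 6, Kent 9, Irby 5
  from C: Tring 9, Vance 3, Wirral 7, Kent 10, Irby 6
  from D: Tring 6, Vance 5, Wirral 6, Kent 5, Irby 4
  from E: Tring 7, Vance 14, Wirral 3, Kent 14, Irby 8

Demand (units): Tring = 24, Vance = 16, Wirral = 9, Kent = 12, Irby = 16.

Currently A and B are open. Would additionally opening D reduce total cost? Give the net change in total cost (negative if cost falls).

Current service cost with {A, B}: 650.
Adding D: each tenant re-picks its cheapest; new service cost 402, saving 248.
Extra fixed cost: 321. Net change = 321 − 248 = 73.
(Totals: 1284 → 1357.)

No — net change +73 (cost rises by 73).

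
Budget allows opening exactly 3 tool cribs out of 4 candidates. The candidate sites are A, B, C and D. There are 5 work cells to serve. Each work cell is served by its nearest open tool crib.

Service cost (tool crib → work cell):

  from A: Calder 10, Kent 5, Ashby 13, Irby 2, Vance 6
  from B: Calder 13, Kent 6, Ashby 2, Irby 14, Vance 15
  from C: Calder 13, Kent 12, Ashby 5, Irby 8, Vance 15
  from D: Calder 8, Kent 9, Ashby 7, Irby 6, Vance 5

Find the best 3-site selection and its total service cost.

With exactly 3 open, each work cell uses its cheapest among the chosen.
{A, B, D}: Calder→D 8, Kent→A 5, Ashby→B 2, Irby→A 2, Vance→D 5. Service cost 22.
{A, B, C}: service cost 25
{A, C, D}: service cost 25
Among all 4 size-3 choices, {A, B, D} is lowest.

Choose A, B and D; total service cost 22.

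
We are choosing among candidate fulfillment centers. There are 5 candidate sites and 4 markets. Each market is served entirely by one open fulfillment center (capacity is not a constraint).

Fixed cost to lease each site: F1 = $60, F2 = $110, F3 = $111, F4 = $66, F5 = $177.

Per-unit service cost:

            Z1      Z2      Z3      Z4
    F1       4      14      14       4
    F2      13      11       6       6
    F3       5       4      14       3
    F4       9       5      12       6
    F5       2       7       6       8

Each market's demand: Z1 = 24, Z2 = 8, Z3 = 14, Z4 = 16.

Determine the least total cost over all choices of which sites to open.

For any fixed open set, each market goes to its cheapest open site; total = fixed + service.
{F1, F5}: Z1→F5 2·24=48, Z2→F5 7·8=56, Z3→F5 6·14=84, Z4→F1 4·16=64. Service 252; fixed 237; total 489.
{F5}: Z1→F5 2·24=48, Z2→F5 7·8=56, Z3→F5 6·14=84, Z4→F5 8·16=128. Service 316; fixed 177; total 493.
{F1, F4}: Z1→F1 4·24=96, Z2→F4 5·8=40, Z3→F4 12·14=168, Z4→F1 4·16=64. Service 368; fixed 126; total 494.
{F1, F2, F3, F4, F5}: Z1→F5 2·24=48, Z2→F3 4·8=32, Z3→F2 6·14=84, Z4→F3 3·16=48. Service 212; fixed 524; total 736.
No other subset beats 489.

Minimum total cost: 489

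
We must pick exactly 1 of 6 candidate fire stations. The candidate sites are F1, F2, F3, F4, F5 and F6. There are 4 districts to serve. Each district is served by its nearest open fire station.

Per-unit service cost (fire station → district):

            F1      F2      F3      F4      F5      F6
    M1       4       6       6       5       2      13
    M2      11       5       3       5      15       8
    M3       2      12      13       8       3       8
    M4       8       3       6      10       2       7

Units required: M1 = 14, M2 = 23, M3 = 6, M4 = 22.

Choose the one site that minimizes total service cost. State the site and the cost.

With exactly 1 open, each district uses its cheapest among the chosen.
{F2}: M1→F2 6·14=84, M2→F2 5·23=115, M3→F2 12·6=72, M4→F2 3·22=66. Service cost 337.
{F3}: service cost 363
{F5}: service cost 435
Among all 6 size-1 choices, {F2} is lowest.

Choose F2 only; total service cost 337.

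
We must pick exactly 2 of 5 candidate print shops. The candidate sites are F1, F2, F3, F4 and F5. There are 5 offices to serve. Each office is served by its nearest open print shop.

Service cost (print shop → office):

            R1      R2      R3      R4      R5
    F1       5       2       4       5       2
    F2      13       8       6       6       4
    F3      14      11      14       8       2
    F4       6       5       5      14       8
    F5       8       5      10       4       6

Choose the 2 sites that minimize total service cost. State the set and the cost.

Choose F1 and F5; total service cost 17.

With exactly 2 open, each office uses its cheapest among the chosen.
{F1, F5}: R1→F1 5, R2→F1 2, R3→F1 4, R4→F5 4, R5→F1 2. Service cost 17.
{F1, F2}: service cost 18
{F1, F3}: service cost 18
Among all 10 size-2 choices, {F1, F5} is lowest.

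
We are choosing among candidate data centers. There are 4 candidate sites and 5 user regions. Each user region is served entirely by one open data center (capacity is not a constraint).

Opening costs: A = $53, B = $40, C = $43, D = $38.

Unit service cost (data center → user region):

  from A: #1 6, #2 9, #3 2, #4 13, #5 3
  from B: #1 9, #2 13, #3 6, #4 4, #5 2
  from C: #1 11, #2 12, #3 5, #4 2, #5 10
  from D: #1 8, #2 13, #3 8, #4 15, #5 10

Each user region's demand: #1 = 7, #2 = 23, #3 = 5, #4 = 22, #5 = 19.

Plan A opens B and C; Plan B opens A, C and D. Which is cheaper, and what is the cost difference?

Plan B is cheaper by 35.

Plan A: {B, C}: #1→B 9·7=63, #2→C 12·23=276, #3→C 5·5=25, #4→C 2·22=44, #5→B 2·19=38. Service 446; fixed 83; total 529.
Plan B: {A, C, D}: #1→A 6·7=42, #2→A 9·23=207, #3→A 2·5=10, #4→C 2·22=44, #5→A 3·19=57. Service 360; fixed 134; total 494.
Difference: |529 − 494| = 35.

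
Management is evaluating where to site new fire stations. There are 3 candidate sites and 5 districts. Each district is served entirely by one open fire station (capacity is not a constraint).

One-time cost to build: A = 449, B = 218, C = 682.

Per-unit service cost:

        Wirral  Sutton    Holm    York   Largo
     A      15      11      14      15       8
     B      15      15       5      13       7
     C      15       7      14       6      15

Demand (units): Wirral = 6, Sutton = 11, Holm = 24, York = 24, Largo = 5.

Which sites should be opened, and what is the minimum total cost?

Open B only; minimum total cost 940.

For any fixed open set, each district goes to its cheapest open site; total = fixed + service.
{B}: Wirral→B 15·6=90, Sutton→B 15·11=165, Holm→B 5·24=120, York→B 13·24=312, Largo→B 7·5=35. Service 722; fixed 218; total 940.
{A, B}: service 678 + fixed 667 = 1345
{B, C}: Wirral→B 15·6=90, Sutton→C 7·11=77, Holm→B 5·24=120, York→C 6·24=144, Largo→B 7·5=35. Service 466; fixed 900; total 1366.
{A, B, C}: service 466 + fixed 1349 = 1815
(All 7 nonempty subsets were checked; B only is lowest.)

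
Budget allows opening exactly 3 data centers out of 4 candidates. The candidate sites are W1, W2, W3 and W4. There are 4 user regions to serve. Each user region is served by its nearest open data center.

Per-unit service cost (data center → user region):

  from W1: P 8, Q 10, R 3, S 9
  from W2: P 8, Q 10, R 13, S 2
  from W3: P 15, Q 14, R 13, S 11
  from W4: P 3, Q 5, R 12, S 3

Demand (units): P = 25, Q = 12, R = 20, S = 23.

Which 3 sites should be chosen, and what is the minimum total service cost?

With exactly 3 open, each user region uses its cheapest among the chosen.
{W1, W2, W4}: P→W4 3·25=75, Q→W4 5·12=60, R→W1 3·20=60, S→W2 2·23=46. Service cost 241.
{W1, W3, W4}: service cost 264
{W2, W3, W4}: service cost 421
Among all 4 size-3 choices, {W1, W2, W4} is lowest.

Choose W1, W2 and W4; total service cost 241.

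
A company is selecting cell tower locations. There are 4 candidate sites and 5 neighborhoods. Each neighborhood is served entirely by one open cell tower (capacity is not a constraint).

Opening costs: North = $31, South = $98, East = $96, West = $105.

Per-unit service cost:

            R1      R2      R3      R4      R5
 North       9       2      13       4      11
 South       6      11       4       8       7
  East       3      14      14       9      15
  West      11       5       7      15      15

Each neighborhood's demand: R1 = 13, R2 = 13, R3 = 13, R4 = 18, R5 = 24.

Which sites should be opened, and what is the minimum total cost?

For any fixed open set, each neighborhood goes to its cheapest open site; total = fixed + service.
{North, South}: R1→South 6·13=78, R2→North 2·13=26, R3→South 4·13=52, R4→North 4·18=72, R5→South 7·24=168. Service 396; fixed 129; total 525.
{North, South, East}: R1→East 3·13=39, R2→North 2·13=26, R3→South 4·13=52, R4→North 4·18=72, R5→South 7·24=168. Service 357; fixed 225; total 582.
{North, South, West}: service 396 + fixed 234 = 630
{North, South, East, West}: service 357 + fixed 330 = 687
No other subset beats 525.

Open North and South; minimum total cost 525.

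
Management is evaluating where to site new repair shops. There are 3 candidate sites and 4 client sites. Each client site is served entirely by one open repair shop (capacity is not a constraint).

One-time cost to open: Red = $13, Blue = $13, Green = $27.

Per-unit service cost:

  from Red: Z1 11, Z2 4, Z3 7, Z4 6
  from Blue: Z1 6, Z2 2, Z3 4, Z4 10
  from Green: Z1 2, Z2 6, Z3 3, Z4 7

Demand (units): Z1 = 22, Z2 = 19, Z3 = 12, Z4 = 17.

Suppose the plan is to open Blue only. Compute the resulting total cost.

Total cost: 401

Each client site is assigned to its cheapest site among the open ones.
{Blue}: Z1→Blue 6·22=132, Z2→Blue 2·19=38, Z3→Blue 4·12=48, Z4→Blue 10·17=170. Service 388; fixed 13; total 401.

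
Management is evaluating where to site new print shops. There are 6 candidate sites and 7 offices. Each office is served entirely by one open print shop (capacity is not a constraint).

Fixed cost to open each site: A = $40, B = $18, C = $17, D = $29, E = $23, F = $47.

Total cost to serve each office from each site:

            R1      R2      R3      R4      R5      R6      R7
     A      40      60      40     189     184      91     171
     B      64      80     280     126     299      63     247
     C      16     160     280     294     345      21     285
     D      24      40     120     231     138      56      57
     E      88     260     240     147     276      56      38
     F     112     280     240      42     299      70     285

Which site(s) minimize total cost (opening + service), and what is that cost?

Open A, C, D and F; minimum total cost 487.

For any fixed open set, each office goes to its cheapest open site; total = fixed + service.
{A, C, D, F}: R1→C 16, R2→D 40, R3→A 40, R4→F 42, R5→D 138, R6→C 21, R7→D 57. Service 354; fixed 133; total 487.
{A, C, D, E, F}: service 335 + fixed 156 = 491
{A, B, C, D, F}: service 354 + fixed 151 = 505
{A, B, C, D, E, F}: service 335 + fixed 174 = 509
No other subset beats 487.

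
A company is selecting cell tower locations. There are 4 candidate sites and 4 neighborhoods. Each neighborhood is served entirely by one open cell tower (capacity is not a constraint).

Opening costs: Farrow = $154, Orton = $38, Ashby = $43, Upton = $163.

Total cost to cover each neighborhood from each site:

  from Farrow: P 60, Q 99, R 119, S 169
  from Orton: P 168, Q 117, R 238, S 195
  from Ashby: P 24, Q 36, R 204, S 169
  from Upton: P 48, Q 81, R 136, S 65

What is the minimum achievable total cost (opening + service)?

For any fixed open set, each neighborhood goes to its cheapest open site; total = fixed + service.
{Ashby, Upton}: P→Ashby 24, Q→Ashby 36, R→Upton 136, S→Upton 65. Service 261; fixed 206; total 467.
{Ashby}: P→Ashby 24, Q→Ashby 36, R→Ashby 204, S→Ashby 169. Service 433; fixed 43; total 476.
{Upton}: P→Upton 48, Q→Upton 81, R→Upton 136, S→Upton 65. Service 330; fixed 163; total 493.
{Farrow, Orton, Ashby, Upton}: service 244 + fixed 398 = 642
No other subset beats 467.

Minimum total cost: 467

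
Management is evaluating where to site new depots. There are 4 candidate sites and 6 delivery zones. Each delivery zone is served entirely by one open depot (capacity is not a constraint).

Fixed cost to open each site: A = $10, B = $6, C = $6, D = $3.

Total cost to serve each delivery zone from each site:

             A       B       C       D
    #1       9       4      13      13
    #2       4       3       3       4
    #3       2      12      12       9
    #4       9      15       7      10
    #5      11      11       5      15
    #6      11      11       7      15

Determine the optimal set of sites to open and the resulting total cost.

Open A and C; minimum total cost 49.

For any fixed open set, each delivery zone goes to its cheapest open site; total = fixed + service.
{A, C}: #1→A 9, #2→C 3, #3→A 2, #4→C 7, #5→C 5, #6→C 7. Service 33; fixed 16; total 49.
{A, B, C}: service 28 + fixed 22 = 50
{B, C}: service 38 + fixed 12 = 50
{A, B, C, D}: service 28 + fixed 25 = 53
(All 15 nonempty subsets were checked; A and C is lowest.)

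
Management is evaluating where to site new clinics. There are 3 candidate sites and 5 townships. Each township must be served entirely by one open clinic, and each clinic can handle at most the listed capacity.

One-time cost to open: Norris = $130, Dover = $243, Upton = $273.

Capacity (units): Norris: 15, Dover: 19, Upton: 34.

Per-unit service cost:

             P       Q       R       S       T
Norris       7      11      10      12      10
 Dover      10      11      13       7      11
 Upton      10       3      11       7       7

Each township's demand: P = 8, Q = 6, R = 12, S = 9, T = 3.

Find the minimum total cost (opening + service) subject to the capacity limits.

Minimum total cost: 693

Open {Norris, Upton}: P→Norris 7·8=56, Q→Upton 3·6=18, R→Upton 11·12=132, S→Upton 7·9=63, T→Upton 7·3=21.
Loads: Norris carries 8/15, Upton carries 30/34. Service 290; fixed 403; total 693.
Next best feasible plan costs 702.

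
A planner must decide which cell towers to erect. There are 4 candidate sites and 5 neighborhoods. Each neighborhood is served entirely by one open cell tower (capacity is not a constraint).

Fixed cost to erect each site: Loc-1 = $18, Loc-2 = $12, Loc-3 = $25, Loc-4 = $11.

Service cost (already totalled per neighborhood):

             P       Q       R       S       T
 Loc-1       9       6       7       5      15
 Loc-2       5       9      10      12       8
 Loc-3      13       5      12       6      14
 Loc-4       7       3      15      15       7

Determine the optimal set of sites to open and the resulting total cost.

Open Loc-2 only; minimum total cost 56.

For any fixed open set, each neighborhood goes to its cheapest open site; total = fixed + service.
{Loc-2}: P→Loc-2 5, Q→Loc-2 9, R→Loc-2 10, S→Loc-2 12, T→Loc-2 8. Service 44; fixed 12; total 56.
{Loc-1, Loc-4}: service 29 + fixed 29 = 58
{Loc-4}: service 47 + fixed 11 = 58
{Loc-1, Loc-2, Loc-3, Loc-4}: P→Loc-2 5, Q→Loc-4 3, R→Loc-1 7, S→Loc-1 5, T→Loc-4 7. Service 27; fixed 66; total 93.
No other subset beats 56.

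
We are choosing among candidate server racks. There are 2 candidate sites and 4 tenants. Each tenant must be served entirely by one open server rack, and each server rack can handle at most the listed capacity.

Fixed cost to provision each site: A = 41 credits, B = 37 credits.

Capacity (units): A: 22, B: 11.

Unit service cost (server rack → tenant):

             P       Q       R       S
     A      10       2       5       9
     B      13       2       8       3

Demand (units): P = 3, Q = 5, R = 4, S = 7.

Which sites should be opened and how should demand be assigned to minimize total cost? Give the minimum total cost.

Open {A, B}: P→A 10·3=30, Q→A 2·5=10, R→A 5·4=20, S→B 3·7=21.
Loads: A carries 12/22, B carries 7/11. Service 81; fixed 78; total 159.
Next best feasible plan costs 164.

Minimum total cost: 159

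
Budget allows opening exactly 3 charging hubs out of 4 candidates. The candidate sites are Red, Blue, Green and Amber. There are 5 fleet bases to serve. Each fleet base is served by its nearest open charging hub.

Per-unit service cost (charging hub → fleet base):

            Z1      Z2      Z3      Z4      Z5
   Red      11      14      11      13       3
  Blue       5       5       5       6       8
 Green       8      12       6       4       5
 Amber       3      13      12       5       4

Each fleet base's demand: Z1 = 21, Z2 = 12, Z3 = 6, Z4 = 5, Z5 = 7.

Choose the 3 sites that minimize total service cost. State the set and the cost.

Choose Red, Blue and Amber; total service cost 199.

With exactly 3 open, each fleet base uses its cheapest among the chosen.
{Red, Blue, Amber}: Z1→Amber 3·21=63, Z2→Blue 5·12=60, Z3→Blue 5·6=30, Z4→Amber 5·5=25, Z5→Red 3·7=21. Service cost 199.
{Blue, Green, Amber}: service cost 201
{Red, Blue, Green}: service cost 236
Among all 4 size-3 choices, {Red, Blue, Amber} is lowest.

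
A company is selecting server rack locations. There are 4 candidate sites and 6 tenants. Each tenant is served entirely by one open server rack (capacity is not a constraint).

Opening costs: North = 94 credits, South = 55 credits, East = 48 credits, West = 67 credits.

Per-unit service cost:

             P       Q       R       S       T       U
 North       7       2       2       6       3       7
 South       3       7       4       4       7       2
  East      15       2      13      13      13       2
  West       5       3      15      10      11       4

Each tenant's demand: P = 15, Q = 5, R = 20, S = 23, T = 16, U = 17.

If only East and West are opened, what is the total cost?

Each tenant is assigned to its cheapest site among the open ones.
{East, West}: P→West 5·15=75, Q→East 2·5=10, R→East 13·20=260, S→West 10·23=230, T→West 11·16=176, U→East 2·17=34. Service 785; fixed 115; total 900.

Total cost: 900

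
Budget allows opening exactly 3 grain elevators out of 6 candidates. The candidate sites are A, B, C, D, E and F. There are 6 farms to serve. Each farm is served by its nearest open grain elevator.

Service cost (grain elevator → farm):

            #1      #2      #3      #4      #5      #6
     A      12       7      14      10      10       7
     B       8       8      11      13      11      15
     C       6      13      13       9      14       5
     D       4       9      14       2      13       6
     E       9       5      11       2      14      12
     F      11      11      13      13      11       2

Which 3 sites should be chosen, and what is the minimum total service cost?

Choose D, E and F; total service cost 35.

With exactly 3 open, each farm uses its cheapest among the chosen.
{D, E, F}: #1→D 4, #2→E 5, #3→E 11, #4→D 2, #5→F 11, #6→F 2. Service cost 35.
{C, E, F}: service cost 37
{A, D, E}: service cost 38
Among all 20 size-3 choices, {D, E, F} is lowest.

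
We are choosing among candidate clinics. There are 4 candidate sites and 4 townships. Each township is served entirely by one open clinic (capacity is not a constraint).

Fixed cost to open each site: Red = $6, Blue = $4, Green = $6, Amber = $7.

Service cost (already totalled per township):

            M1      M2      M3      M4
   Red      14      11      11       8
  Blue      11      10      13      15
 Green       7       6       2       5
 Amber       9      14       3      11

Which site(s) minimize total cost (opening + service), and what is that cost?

Open Green only; minimum total cost 26.

For any fixed open set, each township goes to its cheapest open site; total = fixed + service.
{Green}: M1→Green 7, M2→Green 6, M3→Green 2, M4→Green 5. Service 20; fixed 6; total 26.
{Blue, Green}: service 20 + fixed 10 = 30
{Red, Green}: service 20 + fixed 12 = 32
{Red, Blue, Green, Amber}: M1→Green 7, M2→Green 6, M3→Green 2, M4→Green 5. Service 20; fixed 23; total 43.
No other subset beats 26.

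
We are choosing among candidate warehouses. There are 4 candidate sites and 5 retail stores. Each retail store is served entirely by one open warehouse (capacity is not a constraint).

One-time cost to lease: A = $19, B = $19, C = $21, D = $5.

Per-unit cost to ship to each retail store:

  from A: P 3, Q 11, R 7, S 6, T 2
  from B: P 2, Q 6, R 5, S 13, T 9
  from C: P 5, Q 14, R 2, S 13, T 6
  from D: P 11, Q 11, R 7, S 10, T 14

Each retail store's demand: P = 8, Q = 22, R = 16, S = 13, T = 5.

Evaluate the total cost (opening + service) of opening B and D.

Each retail store is assigned to its cheapest site among the open ones.
{B, D}: P→B 2·8=16, Q→B 6·22=132, R→B 5·16=80, S→D 10·13=130, T→B 9·5=45. Service 403; fixed 24; total 427.

Total cost: 427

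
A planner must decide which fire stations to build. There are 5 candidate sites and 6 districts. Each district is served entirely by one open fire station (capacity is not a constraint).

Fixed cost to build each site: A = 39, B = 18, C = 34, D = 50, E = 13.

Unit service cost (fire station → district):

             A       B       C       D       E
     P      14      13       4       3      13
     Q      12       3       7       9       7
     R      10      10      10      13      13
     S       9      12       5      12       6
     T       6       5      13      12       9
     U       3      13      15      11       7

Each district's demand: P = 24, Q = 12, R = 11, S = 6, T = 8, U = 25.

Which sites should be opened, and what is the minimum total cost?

Open A, B and C; minimum total cost 478.

For any fixed open set, each district goes to its cheapest open site; total = fixed + service.
{A, B, C}: P→C 4·24=96, Q→B 3·12=36, R→A 10·11=110, S→C 5·6=30, T→B 5·8=40, U→A 3·25=75. Service 387; fixed 91; total 478.
{A, B, D, E}: service 369 + fixed 120 = 489
{A, B, C, E}: P→C 4·24=96, Q→B 3·12=36, R→A 10·11=110, S→C 5·6=30, T→B 5·8=40, U→A 3·25=75. Service 387; fixed 104; total 491.
{A, B, C, D, E}: service 363 + fixed 154 = 517
No other subset beats 478.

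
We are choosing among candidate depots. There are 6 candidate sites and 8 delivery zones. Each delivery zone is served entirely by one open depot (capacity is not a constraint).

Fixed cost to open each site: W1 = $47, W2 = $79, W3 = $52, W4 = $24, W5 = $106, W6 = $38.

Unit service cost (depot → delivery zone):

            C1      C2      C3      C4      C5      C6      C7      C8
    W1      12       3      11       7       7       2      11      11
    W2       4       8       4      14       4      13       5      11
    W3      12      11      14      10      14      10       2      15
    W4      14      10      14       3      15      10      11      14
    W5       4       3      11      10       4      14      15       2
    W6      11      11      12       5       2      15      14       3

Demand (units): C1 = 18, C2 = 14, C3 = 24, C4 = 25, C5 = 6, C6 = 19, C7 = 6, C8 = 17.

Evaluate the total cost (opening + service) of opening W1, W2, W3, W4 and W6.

Total cost: 638

Each delivery zone is assigned to its cheapest site among the open ones.
{W1, W2, W3, W4, W6}: C1→W2 4·18=72, C2→W1 3·14=42, C3→W2 4·24=96, C4→W4 3·25=75, C5→W6 2·6=12, C6→W1 2·19=38, C7→W3 2·6=12, C8→W6 3·17=51. Service 398; fixed 240; total 638.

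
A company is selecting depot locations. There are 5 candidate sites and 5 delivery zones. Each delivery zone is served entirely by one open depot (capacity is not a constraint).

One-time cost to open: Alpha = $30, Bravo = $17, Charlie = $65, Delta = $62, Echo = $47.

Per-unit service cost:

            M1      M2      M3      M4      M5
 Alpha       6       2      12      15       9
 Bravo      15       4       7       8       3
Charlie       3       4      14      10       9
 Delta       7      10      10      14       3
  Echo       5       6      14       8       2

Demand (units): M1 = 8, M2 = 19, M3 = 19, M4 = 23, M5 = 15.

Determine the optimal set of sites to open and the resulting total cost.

For any fixed open set, each delivery zone goes to its cheapest open site; total = fixed + service.
{Alpha, Bravo}: M1→Alpha 6·8=48, M2→Alpha 2·19=38, M3→Bravo 7·19=133, M4→Bravo 8·23=184, M5→Bravo 3·15=45. Service 448; fixed 47; total 495.
{Alpha, Bravo, Echo}: service 425 + fixed 94 = 519
{Bravo, Echo}: service 463 + fixed 64 = 527
{Alpha, Bravo, Charlie, Delta, Echo}: M1→Charlie 3·8=24, M2→Alpha 2·19=38, M3→Bravo 7·19=133, M4→Bravo 8·23=184, M5→Echo 2·15=30. Service 409; fixed 221; total 630.
No other subset beats 495.

Open Alpha and Bravo; minimum total cost 495.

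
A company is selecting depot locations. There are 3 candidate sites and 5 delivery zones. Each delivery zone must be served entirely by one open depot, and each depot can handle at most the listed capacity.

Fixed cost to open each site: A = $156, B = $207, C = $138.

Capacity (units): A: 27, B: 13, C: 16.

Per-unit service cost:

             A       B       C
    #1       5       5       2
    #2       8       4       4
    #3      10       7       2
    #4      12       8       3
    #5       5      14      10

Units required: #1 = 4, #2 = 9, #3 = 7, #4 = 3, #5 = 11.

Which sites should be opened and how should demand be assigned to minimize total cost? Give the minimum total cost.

Minimum total cost: 452

Open {A, C}: #1→C 2·4=8, #2→A 8·9=72, #3→C 2·7=14, #4→C 3·3=9, #5→A 5·11=55.
Loads: A carries 20/27, C carries 14/16. Service 158; fixed 294; total 452.
Next best feasible plan costs 455.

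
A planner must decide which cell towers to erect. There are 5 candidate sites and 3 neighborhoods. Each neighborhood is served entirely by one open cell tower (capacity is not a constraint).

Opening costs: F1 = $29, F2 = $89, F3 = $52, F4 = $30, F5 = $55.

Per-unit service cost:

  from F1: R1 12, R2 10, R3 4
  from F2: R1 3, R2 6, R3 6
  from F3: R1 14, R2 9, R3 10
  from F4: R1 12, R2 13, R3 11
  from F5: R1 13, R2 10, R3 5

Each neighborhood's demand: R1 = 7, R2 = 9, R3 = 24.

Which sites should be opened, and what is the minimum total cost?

For any fixed open set, each neighborhood goes to its cheapest open site; total = fixed + service.
{F1, F2}: R1→F2 3·7=21, R2→F2 6·9=54, R3→F1 4·24=96. Service 171; fixed 118; total 289.
{F1}: service 270 + fixed 29 = 299
{F2}: service 219 + fixed 89 = 308
{F1, F2, F3, F4, F5}: service 171 + fixed 255 = 426
No other subset beats 289.

Open F1 and F2; minimum total cost 289.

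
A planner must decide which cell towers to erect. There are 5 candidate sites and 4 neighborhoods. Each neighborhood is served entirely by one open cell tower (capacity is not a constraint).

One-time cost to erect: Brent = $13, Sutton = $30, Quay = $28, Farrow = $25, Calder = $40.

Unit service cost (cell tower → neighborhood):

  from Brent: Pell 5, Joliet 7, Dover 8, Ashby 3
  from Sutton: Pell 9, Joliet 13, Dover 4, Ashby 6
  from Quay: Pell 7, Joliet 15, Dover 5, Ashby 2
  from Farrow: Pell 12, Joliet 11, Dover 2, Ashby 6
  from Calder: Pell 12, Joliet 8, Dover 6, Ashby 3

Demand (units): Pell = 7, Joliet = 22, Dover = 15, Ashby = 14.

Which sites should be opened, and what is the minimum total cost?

For any fixed open set, each neighborhood goes to its cheapest open site; total = fixed + service.
{Brent, Farrow}: Pell→Brent 5·7=35, Joliet→Brent 7·22=154, Dover→Farrow 2·15=30, Ashby→Brent 3·14=42. Service 261; fixed 38; total 299.
{Brent, Quay, Farrow}: service 247 + fixed 66 = 313
{Brent, Sutton, Farrow}: service 261 + fixed 68 = 329
{Brent, Sutton, Quay, Farrow, Calder}: service 247 + fixed 136 = 383
No other subset beats 299.

Open Brent and Farrow; minimum total cost 299.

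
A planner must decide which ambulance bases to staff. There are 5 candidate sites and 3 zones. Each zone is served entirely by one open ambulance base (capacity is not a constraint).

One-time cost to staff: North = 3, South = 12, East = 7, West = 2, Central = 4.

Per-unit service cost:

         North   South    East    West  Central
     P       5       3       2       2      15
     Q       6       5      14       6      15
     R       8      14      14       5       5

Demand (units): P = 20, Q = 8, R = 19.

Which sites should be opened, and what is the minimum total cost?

Open West only; minimum total cost 185.

For any fixed open set, each zone goes to its cheapest open site; total = fixed + service.
{West}: P→West 2·20=40, Q→West 6·8=48, R→West 5·19=95. Service 183; fixed 2; total 185.
{North, West}: service 183 + fixed 5 = 188
{South, West}: service 175 + fixed 14 = 189
{North, South, East, West, Central}: service 175 + fixed 28 = 203
No other subset beats 185.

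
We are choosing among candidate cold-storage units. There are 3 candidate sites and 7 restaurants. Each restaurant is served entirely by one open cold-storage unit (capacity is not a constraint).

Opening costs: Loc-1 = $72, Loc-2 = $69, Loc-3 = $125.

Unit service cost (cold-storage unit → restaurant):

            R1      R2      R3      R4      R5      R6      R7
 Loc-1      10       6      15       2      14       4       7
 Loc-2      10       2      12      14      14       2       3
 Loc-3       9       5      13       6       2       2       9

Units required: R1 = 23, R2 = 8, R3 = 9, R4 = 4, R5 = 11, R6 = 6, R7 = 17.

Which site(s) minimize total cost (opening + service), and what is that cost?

Open Loc-2 and Loc-3; minimum total cost 634.

For any fixed open set, each restaurant goes to its cheapest open site; total = fixed + service.
{Loc-2, Loc-3}: R1→Loc-3 9·23=207, R2→Loc-2 2·8=16, R3→Loc-2 12·9=108, R4→Loc-3 6·4=24, R5→Loc-3 2·11=22, R6→Loc-2 2·6=12, R7→Loc-2 3·17=51. Service 440; fixed 194; total 634.
{Loc-1, Loc-2, Loc-3}: R1→Loc-3 9·23=207, R2→Loc-2 2·8=16, R3→Loc-2 12·9=108, R4→Loc-1 2·4=8, R5→Loc-3 2·11=22, R6→Loc-2 2·6=12, R7→Loc-2 3·17=51. Service 424; fixed 266; total 690.
{Loc-2}: R1→Loc-2 10·23=230, R2→Loc-2 2·8=16, R3→Loc-2 12·9=108, R4→Loc-2 14·4=56, R5→Loc-2 14·11=154, R6→Loc-2 2·6=12, R7→Loc-2 3·17=51. Service 627; fixed 69; total 696.
(All 7 nonempty subsets were checked; Loc-2 and Loc-3 is lowest.)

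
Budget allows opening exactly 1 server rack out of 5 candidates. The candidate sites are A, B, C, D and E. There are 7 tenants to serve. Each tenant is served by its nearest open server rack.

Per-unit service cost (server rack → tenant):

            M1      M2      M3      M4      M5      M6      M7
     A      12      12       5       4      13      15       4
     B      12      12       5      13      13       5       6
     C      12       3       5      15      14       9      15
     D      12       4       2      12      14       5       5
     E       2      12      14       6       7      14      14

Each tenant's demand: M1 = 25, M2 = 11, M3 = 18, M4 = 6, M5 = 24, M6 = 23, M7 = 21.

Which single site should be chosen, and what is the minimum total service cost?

With exactly 1 open, each tenant uses its cheapest among the chosen.
{D}: M1→D 12·25=300, M2→D 4·11=44, M3→D 2·18=36, M4→D 12·6=72, M5→D 14·24=336, M6→D 5·23=115, M7→D 5·21=105. Service cost 1008.
{B}: service cost 1153
{E}: service cost 1254
Among all 5 size-1 choices, {D} is lowest.

Choose D only; total service cost 1008.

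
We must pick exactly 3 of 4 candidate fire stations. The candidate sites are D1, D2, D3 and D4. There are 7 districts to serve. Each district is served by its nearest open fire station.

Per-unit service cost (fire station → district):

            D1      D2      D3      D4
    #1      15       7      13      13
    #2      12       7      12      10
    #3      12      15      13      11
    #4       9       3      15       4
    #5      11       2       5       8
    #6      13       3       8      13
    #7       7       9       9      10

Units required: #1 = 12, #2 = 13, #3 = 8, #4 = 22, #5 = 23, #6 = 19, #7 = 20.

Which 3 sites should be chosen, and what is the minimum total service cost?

Choose D1, D2 and D4; total service cost 572.

With exactly 3 open, each district uses its cheapest among the chosen.
{D1, D2, D4}: #1→D2 7·12=84, #2→D2 7·13=91, #3→D4 11·8=88, #4→D2 3·22=66, #5→D2 2·23=46, #6→D2 3·19=57, #7→D1 7·20=140. Service cost 572.
{D1, D2, D3}: service cost 580
{D2, D3, D4}: service cost 612
Among all 4 size-3 choices, {D1, D2, D4} is lowest.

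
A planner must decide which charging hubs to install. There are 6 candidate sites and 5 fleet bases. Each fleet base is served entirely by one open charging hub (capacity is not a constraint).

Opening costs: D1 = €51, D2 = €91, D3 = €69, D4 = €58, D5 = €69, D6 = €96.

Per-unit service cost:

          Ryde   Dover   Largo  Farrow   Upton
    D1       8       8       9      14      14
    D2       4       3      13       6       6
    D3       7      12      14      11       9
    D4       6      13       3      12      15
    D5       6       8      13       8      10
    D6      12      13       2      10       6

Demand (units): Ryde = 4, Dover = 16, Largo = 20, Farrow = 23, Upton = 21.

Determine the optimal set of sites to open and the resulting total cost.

For any fixed open set, each fleet base goes to its cheapest open site; total = fixed + service.
{D2, D4}: Ryde→D2 4·4=16, Dover→D2 3·16=48, Largo→D4 3·20=60, Farrow→D2 6·23=138, Upton→D2 6·21=126. Service 388; fixed 149; total 537.
{D2, D6}: service 368 + fixed 187 = 555
{D1, D2, D4}: service 388 + fixed 200 = 588
{D1, D2, D3, D4, D5, D6}: service 368 + fixed 434 = 802
No other subset beats 537.

Open D2 and D4; minimum total cost 537.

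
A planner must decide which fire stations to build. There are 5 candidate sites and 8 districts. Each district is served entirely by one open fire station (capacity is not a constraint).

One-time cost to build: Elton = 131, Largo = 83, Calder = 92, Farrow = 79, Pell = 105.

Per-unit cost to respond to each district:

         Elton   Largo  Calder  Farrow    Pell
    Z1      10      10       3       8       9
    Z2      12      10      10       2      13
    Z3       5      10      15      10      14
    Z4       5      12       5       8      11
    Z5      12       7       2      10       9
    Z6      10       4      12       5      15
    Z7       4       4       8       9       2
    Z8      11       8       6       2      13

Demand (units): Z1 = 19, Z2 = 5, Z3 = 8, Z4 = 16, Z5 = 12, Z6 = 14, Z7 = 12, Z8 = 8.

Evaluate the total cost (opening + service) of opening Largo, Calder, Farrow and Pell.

Total cost: 706

Each district is assigned to its cheapest site among the open ones.
{Largo, Calder, Farrow, Pell}: Z1→Calder 3·19=57, Z2→Farrow 2·5=10, Z3→Largo 10·8=80, Z4→Calder 5·16=80, Z5→Calder 2·12=24, Z6→Largo 4·14=56, Z7→Pell 2·12=24, Z8→Farrow 2·8=16. Service 347; fixed 359; total 706.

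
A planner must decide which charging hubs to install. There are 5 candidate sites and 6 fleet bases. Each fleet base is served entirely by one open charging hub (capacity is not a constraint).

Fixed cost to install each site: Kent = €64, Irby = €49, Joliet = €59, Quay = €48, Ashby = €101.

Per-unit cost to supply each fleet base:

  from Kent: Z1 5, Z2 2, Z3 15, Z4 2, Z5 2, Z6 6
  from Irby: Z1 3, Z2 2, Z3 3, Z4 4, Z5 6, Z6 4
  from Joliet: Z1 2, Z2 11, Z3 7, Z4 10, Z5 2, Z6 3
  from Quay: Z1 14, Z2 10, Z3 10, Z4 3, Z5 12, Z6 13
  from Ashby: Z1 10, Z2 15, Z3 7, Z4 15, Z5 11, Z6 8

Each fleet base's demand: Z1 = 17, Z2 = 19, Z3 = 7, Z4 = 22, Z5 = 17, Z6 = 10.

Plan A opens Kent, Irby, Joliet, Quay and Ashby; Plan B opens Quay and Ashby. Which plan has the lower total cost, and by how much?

Plan A: {Kent, Irby, Joliet, Quay, Ashby}: Z1→Joliet 2·17=34, Z2→Kent 2·19=38, Z3→Irby 3·7=21, Z4→Kent 2·22=44, Z5→Kent 2·17=34, Z6→Joliet 3·10=30. Service 201; fixed 321; total 522.
Plan B: {Quay, Ashby}: Z1→Ashby 10·17=170, Z2→Quay 10·19=190, Z3→Ashby 7·7=49, Z4→Quay 3·22=66, Z5→Ashby 11·17=187, Z6→Ashby 8·10=80. Service 742; fixed 149; total 891.
Difference: |522 − 891| = 369.

Plan A is cheaper by 369.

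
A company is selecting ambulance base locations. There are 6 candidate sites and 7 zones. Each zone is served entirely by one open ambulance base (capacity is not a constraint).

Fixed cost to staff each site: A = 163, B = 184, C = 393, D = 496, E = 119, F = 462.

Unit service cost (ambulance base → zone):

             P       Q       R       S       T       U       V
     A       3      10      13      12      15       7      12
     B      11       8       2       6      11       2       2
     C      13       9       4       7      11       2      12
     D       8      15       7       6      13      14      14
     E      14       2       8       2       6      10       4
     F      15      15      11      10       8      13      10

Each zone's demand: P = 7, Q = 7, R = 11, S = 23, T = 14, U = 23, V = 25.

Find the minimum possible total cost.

Minimum total cost: 642

For any fixed open set, each zone goes to its cheapest open site; total = fixed + service.
{B, E}: P→B 11·7=77, Q→E 2·7=14, R→B 2·11=22, S→E 2·23=46, T→E 6·14=84, U→B 2·23=46, V→B 2·25=50. Service 339; fixed 303; total 642.
{B}: service 543 + fixed 184 = 727
{A, B, E}: service 283 + fixed 466 = 749
{A, B, C, D, E, F}: service 283 + fixed 1817 = 2100
No other subset beats 642.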